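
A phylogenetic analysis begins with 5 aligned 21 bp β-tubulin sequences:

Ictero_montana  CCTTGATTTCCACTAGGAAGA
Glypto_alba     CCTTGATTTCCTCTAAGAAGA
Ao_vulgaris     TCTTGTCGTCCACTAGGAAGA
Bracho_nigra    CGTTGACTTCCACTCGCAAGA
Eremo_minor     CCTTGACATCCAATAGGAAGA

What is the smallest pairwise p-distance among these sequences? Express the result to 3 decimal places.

Pairwise Hamming distances:
  Ictero_montana vs Glypto_alba: 2
  Ictero_montana vs Ao_vulgaris: 4
  Ictero_montana vs Bracho_nigra: 4
  Ictero_montana vs Eremo_minor: 3
  Glypto_alba vs Ao_vulgaris: 6
  Glypto_alba vs Bracho_nigra: 6
  Glypto_alba vs Eremo_minor: 5
  Ao_vulgaris vs Bracho_nigra: 6
  Ao_vulgaris vs Eremo_minor: 4
  Bracho_nigra vs Eremo_minor: 5
The smallest is 2 mismatches, between Ictero_montana and Glypto_alba; p = 2/21 = 0.095.

0.095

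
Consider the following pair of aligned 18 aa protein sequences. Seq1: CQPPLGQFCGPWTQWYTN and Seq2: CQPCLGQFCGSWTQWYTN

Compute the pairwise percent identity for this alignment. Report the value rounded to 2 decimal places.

Differing sites — 4:P/C; 11:P/S.
16 of the 18 sites match, so the percent identity is 16/18 × 100 = 88.89%.

88.89%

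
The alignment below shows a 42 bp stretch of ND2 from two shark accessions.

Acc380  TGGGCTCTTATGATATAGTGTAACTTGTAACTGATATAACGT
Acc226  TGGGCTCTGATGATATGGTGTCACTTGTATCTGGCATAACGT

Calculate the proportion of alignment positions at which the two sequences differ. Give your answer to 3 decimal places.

Mismatches occur at site 9 (T/G), site 17 (A/G), site 22 (A/C), site 30 (A/T), site 34 (A/G), site 35 (T/C).
There are 6 differences over 42 sites, so p = 6/42 = 0.143.

0.143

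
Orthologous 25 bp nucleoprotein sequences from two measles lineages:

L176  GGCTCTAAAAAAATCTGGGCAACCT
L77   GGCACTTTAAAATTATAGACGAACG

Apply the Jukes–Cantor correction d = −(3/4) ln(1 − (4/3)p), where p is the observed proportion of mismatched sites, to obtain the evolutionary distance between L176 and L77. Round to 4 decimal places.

The sequences differ at positions 4 (T/A), 7 (A/T), 8 (A/T), 13 (A/T), 15 (C/A), 17 (G/A), 19 (G/A), 21 (A/G), 23 (C/A), 25 (T/G).
p = 10/25 = 0.400000.
d = −0.75 · ln(1 − (4/3)·0.400000) = −0.75 · ln(0.466667) = −0.75 · (-0.762139) = 0.5716.

0.5716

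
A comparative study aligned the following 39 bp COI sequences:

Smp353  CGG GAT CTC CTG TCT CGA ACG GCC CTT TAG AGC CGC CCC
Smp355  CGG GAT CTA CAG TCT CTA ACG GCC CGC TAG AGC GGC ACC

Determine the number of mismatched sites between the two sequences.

7

Mismatches occur at site 9 (C/A), site 11 (T/A), site 17 (G/T), site 26 (T/G), site 27 (T/C), site 34 (C/G), site 37 (C/A).
That gives 7 mismatches out of 39 aligned sites, so the Hamming distance is 7.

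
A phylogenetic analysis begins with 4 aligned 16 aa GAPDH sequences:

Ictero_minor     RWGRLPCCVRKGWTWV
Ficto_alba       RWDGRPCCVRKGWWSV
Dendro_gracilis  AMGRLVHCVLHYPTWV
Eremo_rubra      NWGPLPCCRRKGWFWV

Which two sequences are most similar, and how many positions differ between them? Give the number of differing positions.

4

Pairwise Hamming distances:
  Ictero_minor vs Ficto_alba: 5
  Ictero_minor vs Dendro_gracilis: 8
  Ictero_minor vs Eremo_rubra: 4
  Ficto_alba vs Dendro_gracilis: 13
  Ficto_alba vs Eremo_rubra: 7
  Dendro_gracilis vs Eremo_rubra: 11
The smallest is 4, between Ictero_minor and Eremo_rubra.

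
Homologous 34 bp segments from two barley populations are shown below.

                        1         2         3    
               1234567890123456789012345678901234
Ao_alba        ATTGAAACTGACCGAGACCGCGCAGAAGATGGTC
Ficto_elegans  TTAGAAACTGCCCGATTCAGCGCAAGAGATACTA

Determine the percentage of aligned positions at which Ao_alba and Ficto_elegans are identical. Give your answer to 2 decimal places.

67.65%

Mismatches occur at site 1 (A/T), site 3 (T/A), site 11 (A/C), site 16 (G/T), site 17 (A/T), site 19 (C/A), site 25 (G/A), site 26 (A/G), site 31 (G/A), site 32 (G/C), site 34 (C/A).
23 of the 34 sites match, so the percent identity is 23/34 × 100 = 67.65%.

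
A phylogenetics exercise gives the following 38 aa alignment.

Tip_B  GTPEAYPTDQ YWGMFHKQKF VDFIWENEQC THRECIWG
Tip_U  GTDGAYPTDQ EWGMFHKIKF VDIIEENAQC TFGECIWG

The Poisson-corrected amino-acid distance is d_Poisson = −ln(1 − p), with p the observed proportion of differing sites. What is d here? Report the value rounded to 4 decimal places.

The sequences differ at positions 3 (P/D), 4 (E/G), 11 (Y/E), 18 (Q/I), 23 (F/I), 25 (W/E), 28 (E/A), 32 (H/F), 33 (R/G).
p = 9/38 = 0.236842.
d = −ln(1 − 0.236842) = −ln(0.763158) = 0.2703.

0.2703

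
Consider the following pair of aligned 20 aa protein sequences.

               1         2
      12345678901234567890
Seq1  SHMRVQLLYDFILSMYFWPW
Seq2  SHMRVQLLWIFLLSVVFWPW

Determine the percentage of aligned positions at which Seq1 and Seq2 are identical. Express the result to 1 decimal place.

Mismatches occur at site 9 (Y→W), site 10 (D→I), site 12 (I→L), site 15 (M→V), site 16 (Y→V).
15 of the 20 sites match, so the percent identity is 15/20 × 100 = 75.0%.

75.0%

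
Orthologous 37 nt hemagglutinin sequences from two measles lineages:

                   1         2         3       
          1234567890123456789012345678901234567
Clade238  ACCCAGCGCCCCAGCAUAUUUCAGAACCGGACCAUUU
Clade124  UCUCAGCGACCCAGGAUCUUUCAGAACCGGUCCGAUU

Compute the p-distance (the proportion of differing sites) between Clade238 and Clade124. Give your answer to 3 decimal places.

0.216

The sequences differ at positions 1 (A/U), 3 (C/U), 9 (C/A), 15 (C/G), 18 (A/C), 31 (A/U), 34 (A/G), 35 (U/A).
There are 8 differences over 37 sites, so p = 8/37 = 0.216.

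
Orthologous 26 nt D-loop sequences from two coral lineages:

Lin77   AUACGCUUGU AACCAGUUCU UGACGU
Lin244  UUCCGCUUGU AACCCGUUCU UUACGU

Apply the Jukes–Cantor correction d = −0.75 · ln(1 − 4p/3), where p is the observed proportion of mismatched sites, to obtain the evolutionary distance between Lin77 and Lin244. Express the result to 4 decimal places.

0.1722

The sequences differ at positions 1 (A/U), 3 (A/C), 15 (A/C), 22 (G/U).
p = 4/26 = 0.153846.
d = −0.75 · ln(1 − (4/3)·0.153846) = −0.75 · ln(0.794872) = −0.75 · (-0.229574) = 0.1722.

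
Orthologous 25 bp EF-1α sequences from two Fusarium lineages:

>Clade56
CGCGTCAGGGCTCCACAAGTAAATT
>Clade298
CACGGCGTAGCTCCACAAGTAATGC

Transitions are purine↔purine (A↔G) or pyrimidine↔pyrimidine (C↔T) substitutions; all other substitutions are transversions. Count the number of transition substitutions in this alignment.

Differing sites — 2:G/A (Ti); 5:T/G (Tv); 7:A/G (Ti); 8:G/T (Tv); 9:G/A (Ti); 23:A/T (Tv); 24:T/G (Tv); 25:T/C (Ti).
Of the 8 differences, 4 transitions and 4 transversions, so the answer is 4.

4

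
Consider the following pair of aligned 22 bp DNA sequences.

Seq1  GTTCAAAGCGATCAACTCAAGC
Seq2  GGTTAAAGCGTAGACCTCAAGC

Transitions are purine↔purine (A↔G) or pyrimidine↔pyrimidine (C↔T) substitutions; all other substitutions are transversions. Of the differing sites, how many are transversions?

5

Mismatches occur at site 2 (T/G, transversion), site 4 (C/T, transition), site 11 (A/T, transversion), site 12 (T/A, transversion), site 13 (C/G, transversion), site 15 (A/C, transversion).
Of the 6 differences, 1 transition and 5 transversions, so the answer is 5.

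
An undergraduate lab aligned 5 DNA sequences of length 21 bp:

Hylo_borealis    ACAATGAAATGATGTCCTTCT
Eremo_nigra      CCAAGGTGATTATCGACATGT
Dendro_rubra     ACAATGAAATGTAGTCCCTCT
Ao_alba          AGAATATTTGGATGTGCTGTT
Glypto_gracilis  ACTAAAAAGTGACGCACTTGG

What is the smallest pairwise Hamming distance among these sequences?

Pairwise Hamming distances:
  Hylo_borealis vs Eremo_nigra: 10
  Hylo_borealis vs Dendro_rubra: 3
  Hylo_borealis vs Ao_alba: 9
  Hylo_borealis vs Glypto_gracilis: 9
  Eremo_nigra vs Dendro_rubra: 12
  Eremo_nigra vs Ao_alba: 14
  Eremo_nigra vs Glypto_gracilis: 13
  Dendro_rubra vs Ao_alba: 12
  Dendro_rubra vs Glypto_gracilis: 11
  Ao_alba vs Glypto_gracilis: 13
The smallest is 3, between Hylo_borealis and Dendro_rubra.

3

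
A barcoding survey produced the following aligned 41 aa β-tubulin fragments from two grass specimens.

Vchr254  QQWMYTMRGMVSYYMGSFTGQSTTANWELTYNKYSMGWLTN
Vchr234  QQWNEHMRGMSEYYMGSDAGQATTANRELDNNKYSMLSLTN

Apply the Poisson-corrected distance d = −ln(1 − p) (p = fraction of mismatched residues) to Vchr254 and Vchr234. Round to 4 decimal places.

Mismatches occur at site 4 (M→N), site 5 (Y→E), site 6 (T→H), site 11 (V→S), site 12 (S→E), site 18 (F→D), site 19 (T→A), site 22 (S→A), site 27 (W→R), site 30 (T→D), site 31 (Y→N), site 37 (G→L), site 38 (W→S).
p = 13/41 = 0.317073.
d = −ln(1 − 0.317073) = −ln(0.682927) = 0.3814.

0.3814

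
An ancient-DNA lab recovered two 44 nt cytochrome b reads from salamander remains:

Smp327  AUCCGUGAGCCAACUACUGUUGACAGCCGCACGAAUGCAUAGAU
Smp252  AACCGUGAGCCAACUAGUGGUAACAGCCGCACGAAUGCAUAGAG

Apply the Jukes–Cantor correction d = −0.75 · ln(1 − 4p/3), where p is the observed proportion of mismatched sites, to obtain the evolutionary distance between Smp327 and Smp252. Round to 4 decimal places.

Differing sites — 2:U/A; 17:C/G; 20:U/G; 22:G/A; 44:U/G.
p = 5/44 = 0.113636.
d = −0.75 · ln(1 − (4/3)·0.113636) = −0.75 · ln(0.848485) = −0.75 · (-0.164303) = 0.1232.

0.1232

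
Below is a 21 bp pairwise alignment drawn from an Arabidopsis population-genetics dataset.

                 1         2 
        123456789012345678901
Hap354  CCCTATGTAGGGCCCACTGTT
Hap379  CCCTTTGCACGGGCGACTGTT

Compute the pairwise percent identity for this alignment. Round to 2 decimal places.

Mismatches occur at site 5 (A↔T), site 8 (T↔C), site 10 (G↔C), site 13 (C↔G), site 15 (C↔G).
16 of the 21 sites match, so the percent identity is 16/21 × 100 = 76.19%.

76.19%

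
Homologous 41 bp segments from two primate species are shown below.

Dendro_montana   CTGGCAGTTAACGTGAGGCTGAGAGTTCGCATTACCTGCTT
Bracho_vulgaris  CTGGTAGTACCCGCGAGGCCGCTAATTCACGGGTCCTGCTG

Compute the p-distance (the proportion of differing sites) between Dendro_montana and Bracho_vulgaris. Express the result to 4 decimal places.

Mismatches occur at site 5 (C→T), site 9 (T→A), site 10 (A→C), site 11 (A→C), site 14 (T→C), site 20 (T→C), site 22 (A→C), site 23 (G→T), site 25 (G→A), site 29 (G→A), site 31 (A→G), site 32 (T→G), site 33 (T→G), site 34 (A→T), site 41 (T→G).
There are 15 differences over 41 sites, so p = 15/41 = 0.3659.

0.3659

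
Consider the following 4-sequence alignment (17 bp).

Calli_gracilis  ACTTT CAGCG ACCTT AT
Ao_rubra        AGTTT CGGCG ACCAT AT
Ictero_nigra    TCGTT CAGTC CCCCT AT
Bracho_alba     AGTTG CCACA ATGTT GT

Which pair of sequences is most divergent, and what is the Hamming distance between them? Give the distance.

Pairwise Hamming distances:
  Calli_gracilis vs Ao_rubra: 3
  Calli_gracilis vs Ictero_nigra: 6
  Calli_gracilis vs Bracho_alba: 8
  Ao_rubra vs Ictero_nigra: 8
  Ao_rubra vs Bracho_alba: 8
  Ictero_nigra vs Bracho_alba: 13
The largest is 13, between Ictero_nigra and Bracho_alba.

13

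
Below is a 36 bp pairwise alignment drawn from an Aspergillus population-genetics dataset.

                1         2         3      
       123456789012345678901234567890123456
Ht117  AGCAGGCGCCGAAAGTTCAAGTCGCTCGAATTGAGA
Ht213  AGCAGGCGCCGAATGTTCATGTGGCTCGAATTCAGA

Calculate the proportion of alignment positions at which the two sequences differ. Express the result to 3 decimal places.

Differing sites — 14:A/T; 20:A/T; 23:C/G; 33:G/C.
There are 4 differences over 36 sites, so p = 4/36 = 0.111.

0.111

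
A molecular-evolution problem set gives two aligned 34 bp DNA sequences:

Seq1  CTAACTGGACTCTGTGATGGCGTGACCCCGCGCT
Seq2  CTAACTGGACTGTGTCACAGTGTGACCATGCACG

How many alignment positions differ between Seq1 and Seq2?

The sequences differ at positions 12 (C/G), 16 (G/C), 18 (T/C), 19 (G/A), 21 (C/T), 28 (C/A), 29 (C/T), 32 (G/A), 34 (T/G).
That gives 9 mismatches out of 34 aligned sites, so the Hamming distance is 9.

9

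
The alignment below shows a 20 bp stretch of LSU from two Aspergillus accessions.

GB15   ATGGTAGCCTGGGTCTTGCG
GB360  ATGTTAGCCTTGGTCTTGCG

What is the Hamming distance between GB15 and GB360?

2

Mismatches occur at site 4 (G↔T), site 11 (G↔T).
That gives 2 mismatches out of 20 aligned sites, so the Hamming distance is 2.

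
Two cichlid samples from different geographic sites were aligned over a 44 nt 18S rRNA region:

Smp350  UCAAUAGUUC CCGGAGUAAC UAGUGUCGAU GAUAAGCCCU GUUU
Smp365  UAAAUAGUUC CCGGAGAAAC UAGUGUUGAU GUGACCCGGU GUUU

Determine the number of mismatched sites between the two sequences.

Mismatches occur at site 2 (C→A), site 17 (U→A), site 27 (C→U), site 32 (A→U), site 33 (U→G), site 35 (A→C), site 36 (G→C), site 38 (C→G), site 39 (C→G).
That gives 9 mismatches out of 44 aligned sites, so the Hamming distance is 9.

9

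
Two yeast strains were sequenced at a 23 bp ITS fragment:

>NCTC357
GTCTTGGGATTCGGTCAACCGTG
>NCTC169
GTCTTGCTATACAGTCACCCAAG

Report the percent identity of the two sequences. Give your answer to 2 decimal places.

69.57%

Mismatches occur at site 7 (G↔C), site 8 (G↔T), site 11 (T↔A), site 13 (G↔A), site 18 (A↔C), site 21 (G↔A), site 22 (T↔A).
16 of the 23 sites match, so the percent identity is 16/23 × 100 = 69.57%.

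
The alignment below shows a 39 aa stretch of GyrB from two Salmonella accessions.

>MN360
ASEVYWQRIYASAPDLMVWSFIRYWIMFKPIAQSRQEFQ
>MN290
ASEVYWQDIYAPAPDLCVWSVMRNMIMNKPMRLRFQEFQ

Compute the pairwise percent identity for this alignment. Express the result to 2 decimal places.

The sequences differ at positions 8 (R/D), 12 (S/P), 17 (M/C), 21 (F/V), 22 (I/M), 24 (Y/N), 25 (W/M), 28 (F/N), 31 (I/M), 32 (A/R), 33 (Q/L), 34 (S/R), 35 (R/F).
26 of the 39 sites match, so the percent identity is 26/39 × 100 = 66.67%.

66.67%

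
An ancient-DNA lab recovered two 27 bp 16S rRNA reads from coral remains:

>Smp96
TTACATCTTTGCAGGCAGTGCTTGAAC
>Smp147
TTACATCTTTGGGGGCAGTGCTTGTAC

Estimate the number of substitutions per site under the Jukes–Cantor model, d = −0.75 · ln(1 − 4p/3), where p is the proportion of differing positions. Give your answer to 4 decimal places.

Differing sites — 12:C/G; 13:A/G; 25:A/T.
p = 3/27 = 0.111111.
d = −0.75 · ln(1 − (4/3)·0.111111) = −0.75 · ln(0.851852) = −0.75 · (-0.160342) = 0.1203.

0.1203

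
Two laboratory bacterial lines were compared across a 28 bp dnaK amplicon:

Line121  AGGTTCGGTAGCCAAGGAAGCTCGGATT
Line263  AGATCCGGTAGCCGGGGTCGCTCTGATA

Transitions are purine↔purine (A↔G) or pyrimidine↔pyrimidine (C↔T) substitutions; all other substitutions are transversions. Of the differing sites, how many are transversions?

The sequences differ at positions 3 (G/A, transition), 5 (T/C, transition), 14 (A/G, transition), 15 (A/G, transition), 18 (A/T, transversion), 19 (A/C, transversion), 24 (G/T, transversion), 28 (T/A, transversion).
Of the 8 differences, 4 transitions and 4 transversions, so the answer is 4.

4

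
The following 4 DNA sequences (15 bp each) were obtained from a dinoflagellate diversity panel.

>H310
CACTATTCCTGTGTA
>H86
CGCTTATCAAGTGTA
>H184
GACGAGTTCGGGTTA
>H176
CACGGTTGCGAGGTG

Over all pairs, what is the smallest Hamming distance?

5

Pairwise Hamming distances:
  H310 vs H86: 5
  H310 vs H184: 7
  H310 vs H176: 7
  H86 vs H184: 10
  H86 vs H176: 10
  H184 vs H176: 7
The smallest is 5, between H310 and H86.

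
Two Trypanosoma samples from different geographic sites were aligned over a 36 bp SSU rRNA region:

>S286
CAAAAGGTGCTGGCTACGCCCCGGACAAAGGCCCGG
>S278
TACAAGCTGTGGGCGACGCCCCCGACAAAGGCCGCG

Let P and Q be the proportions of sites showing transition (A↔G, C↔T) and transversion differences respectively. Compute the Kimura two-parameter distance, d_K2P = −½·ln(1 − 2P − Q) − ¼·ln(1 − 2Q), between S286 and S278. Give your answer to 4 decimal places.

Mismatches occur at site 1 (C↔T, transition), site 3 (A↔C, transversion), site 7 (G↔C, transversion), site 10 (C↔T, transition), site 11 (T↔G, transversion), site 15 (T↔G, transversion), site 23 (G↔C, transversion), site 34 (C↔G, transversion), site 35 (G↔C, transversion).
Of the 9 differences, 2 transitions and 7 transversions over 36 sites: P = 2/36 = 0.055556, Q = 7/36 = 0.194444.
d = −0.5·ln(0.694444) − 0.25·ln(0.611112) = −0.5·(-0.364644) − 0.25·(-0.492475) = 0.3054.

0.3054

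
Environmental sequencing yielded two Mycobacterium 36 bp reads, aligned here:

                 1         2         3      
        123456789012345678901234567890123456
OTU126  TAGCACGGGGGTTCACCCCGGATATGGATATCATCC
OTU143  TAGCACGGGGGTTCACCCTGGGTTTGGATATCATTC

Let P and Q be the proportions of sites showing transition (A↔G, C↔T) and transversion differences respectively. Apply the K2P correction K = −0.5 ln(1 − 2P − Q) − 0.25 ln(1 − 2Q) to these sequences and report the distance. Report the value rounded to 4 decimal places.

The sequences differ at positions 19 (C/T, transition), 22 (A/G, transition), 24 (A/T, transversion), 35 (C/T, transition).
Of the 4 differences, 3 transitions and 1 transversion over 36 sites: P = 3/36 = 0.083333, Q = 1/36 = 0.027778.
d = −0.5·ln(0.805556) − 0.25·ln(0.944444) = −0.5·(-0.216223) − 0.25·(-0.057159) = 0.1224.

0.1224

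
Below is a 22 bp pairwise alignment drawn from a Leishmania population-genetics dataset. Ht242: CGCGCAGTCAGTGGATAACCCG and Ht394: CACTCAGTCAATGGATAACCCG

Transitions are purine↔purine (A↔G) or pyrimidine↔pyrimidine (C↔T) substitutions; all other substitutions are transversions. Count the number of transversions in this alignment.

Mismatches occur at site 2 (G→A, transition), site 4 (G→T, transversion), site 11 (G→A, transition).
Of the 3 differences, 2 transitions and 1 transversion, so the answer is 1.

1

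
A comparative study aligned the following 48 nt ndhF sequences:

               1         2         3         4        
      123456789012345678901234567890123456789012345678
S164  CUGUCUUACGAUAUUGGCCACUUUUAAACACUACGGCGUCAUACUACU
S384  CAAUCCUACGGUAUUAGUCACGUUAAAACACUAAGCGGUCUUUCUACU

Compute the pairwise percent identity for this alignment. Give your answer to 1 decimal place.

72.9%

The sequences differ at positions 2 (U/A), 3 (G/A), 6 (U/C), 11 (A/G), 16 (G/A), 18 (C/U), 22 (U/G), 25 (U/A), 34 (C/A), 36 (G/C), 37 (C/G), 41 (A/U), 43 (A/U).
35 of the 48 sites match, so the percent identity is 35/48 × 100 = 72.9%.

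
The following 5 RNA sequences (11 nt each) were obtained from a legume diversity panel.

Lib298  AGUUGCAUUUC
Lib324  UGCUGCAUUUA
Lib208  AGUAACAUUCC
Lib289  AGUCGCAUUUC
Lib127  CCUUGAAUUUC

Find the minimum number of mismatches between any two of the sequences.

1

Pairwise Hamming distances:
  Lib298 vs Lib324: 3
  Lib298 vs Lib208: 3
  Lib298 vs Lib289: 1
  Lib298 vs Lib127: 3
  Lib324 vs Lib208: 6
  Lib324 vs Lib289: 4
  Lib324 vs Lib127: 5
  Lib208 vs Lib289: 3
  Lib208 vs Lib127: 6
  Lib289 vs Lib127: 4
The smallest is 1, between Lib298 and Lib289.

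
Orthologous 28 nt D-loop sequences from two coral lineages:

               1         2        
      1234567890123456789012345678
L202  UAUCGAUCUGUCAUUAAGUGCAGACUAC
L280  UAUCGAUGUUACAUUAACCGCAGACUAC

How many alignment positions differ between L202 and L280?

5

Mismatches occur at site 8 (C↔G), site 10 (G↔U), site 11 (U↔A), site 18 (G↔C), site 19 (U↔C).
That gives 5 mismatches out of 28 aligned sites, so the Hamming distance is 5.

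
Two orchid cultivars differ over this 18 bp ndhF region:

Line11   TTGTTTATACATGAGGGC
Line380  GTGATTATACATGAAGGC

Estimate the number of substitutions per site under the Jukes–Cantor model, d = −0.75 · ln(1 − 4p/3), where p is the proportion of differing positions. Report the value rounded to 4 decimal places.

0.1885

The sequences differ at positions 1 (T/G), 4 (T/A), 15 (G/A).
p = 3/18 = 0.166667.
d = −0.75 · ln(1 − (4/3)·0.166667) = −0.75 · ln(0.777777) = −0.75 · (-0.251315) = 0.1885.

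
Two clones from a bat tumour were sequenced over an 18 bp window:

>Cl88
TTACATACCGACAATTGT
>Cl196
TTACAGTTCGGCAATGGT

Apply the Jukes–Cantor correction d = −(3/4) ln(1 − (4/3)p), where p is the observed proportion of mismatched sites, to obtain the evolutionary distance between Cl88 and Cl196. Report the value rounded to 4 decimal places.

The sequences differ at positions 6 (T/G), 7 (A/T), 8 (C/T), 11 (A/G), 16 (T/G).
p = 5/18 = 0.277778.
d = −0.75 · ln(1 − (4/3)·0.277778) = −0.75 · ln(0.629629) = −0.75 · (-0.462625) = 0.3470.

0.3470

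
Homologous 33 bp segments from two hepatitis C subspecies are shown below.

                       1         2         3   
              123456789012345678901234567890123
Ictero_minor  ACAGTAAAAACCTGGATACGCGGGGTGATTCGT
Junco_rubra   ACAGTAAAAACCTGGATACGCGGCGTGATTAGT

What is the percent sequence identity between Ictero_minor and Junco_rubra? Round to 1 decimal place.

Differing sites — 24:G/C; 31:C/A.
31 of the 33 sites match, so the percent identity is 31/33 × 100 = 93.9%.

93.9%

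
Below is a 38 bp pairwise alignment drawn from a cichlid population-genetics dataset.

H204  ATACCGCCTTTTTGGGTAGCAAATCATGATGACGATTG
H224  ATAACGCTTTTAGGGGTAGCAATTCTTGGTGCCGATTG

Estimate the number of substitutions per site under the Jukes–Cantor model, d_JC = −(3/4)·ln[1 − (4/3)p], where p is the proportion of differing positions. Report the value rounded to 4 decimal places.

0.2471

The sequences differ at positions 4 (C/A), 8 (C/T), 12 (T/A), 13 (T/G), 23 (A/T), 26 (A/T), 29 (A/G), 32 (A/C).
p = 8/38 = 0.210526.
d = −0.75 · ln(1 − (4/3)·0.210526) = −0.75 · ln(0.719299) = −0.75 · (-0.329478) = 0.2471.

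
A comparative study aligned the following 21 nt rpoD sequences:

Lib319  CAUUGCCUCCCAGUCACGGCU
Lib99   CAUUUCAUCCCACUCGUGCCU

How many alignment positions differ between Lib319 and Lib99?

Differing sites — 5:G/U; 7:C/A; 13:G/C; 16:A/G; 17:C/U; 19:G/C.
That gives 6 mismatches out of 21 aligned sites, so the Hamming distance is 6.

6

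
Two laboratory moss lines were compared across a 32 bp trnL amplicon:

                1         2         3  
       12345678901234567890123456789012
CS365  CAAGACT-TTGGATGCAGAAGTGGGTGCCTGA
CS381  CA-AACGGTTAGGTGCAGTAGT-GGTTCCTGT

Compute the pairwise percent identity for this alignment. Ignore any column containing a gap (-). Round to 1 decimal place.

75.9%

Excluding the 3 gap columns leaves 29 comparable sites.
The sequences differ at positions 4 (G/A), 7 (T/G), 11 (G/A), 13 (A/G), 19 (A/T), 27 (G/T), 32 (A/T).
22 of the 29 comparable sites match, so the percent identity is 22/29 × 100 = 75.9%.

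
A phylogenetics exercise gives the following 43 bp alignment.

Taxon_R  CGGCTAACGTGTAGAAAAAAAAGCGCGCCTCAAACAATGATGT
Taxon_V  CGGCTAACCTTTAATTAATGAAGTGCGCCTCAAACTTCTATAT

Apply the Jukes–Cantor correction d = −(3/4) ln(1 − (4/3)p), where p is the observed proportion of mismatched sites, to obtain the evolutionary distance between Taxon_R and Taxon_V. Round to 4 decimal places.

Differing sites — 9:G/C; 11:G/T; 14:G/A; 15:A/T; 16:A/T; 19:A/T; 20:A/G; 24:C/T; 36:A/T; 37:A/T; 38:T/C; 39:G/T; 42:G/A.
p = 13/43 = 0.302326.
d = −0.75 · ln(1 − (4/3)·0.302326) = −0.75 · ln(0.596899) = −0.75 · (-0.516007) = 0.3870.

0.3870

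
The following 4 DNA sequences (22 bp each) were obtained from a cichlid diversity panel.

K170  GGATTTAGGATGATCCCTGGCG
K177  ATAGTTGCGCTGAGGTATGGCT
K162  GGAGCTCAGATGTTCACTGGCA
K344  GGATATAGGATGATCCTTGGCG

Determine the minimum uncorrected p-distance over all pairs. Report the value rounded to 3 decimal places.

Pairwise Hamming distances:
  K170 vs K177: 11
  K170 vs K162: 7
  K170 vs K344: 2
  K177 vs K162: 12
  K177 vs K344: 12
  K162 vs K344: 8
The smallest is 2 mismatches, between K170 and K344; p = 2/22 = 0.091.

0.091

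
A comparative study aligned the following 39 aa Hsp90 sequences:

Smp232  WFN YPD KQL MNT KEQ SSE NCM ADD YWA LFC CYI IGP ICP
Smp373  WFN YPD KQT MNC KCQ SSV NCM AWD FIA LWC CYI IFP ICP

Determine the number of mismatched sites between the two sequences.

Mismatches occur at site 9 (L→T), site 12 (T→C), site 14 (E→C), site 18 (E→V), site 23 (D→W), site 25 (Y→F), site 26 (W→I), site 29 (F→W), site 35 (G→F).
That gives 9 mismatches out of 39 aligned sites, so the Hamming distance is 9.

9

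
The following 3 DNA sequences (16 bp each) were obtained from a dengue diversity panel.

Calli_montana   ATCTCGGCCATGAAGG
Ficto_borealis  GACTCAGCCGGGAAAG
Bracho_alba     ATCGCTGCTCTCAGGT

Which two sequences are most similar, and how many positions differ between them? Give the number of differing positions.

6

Pairwise Hamming distances:
  Calli_montana vs Ficto_borealis: 6
  Calli_montana vs Bracho_alba: 7
  Ficto_borealis vs Bracho_alba: 11
The smallest is 6, between Calli_montana and Ficto_borealis.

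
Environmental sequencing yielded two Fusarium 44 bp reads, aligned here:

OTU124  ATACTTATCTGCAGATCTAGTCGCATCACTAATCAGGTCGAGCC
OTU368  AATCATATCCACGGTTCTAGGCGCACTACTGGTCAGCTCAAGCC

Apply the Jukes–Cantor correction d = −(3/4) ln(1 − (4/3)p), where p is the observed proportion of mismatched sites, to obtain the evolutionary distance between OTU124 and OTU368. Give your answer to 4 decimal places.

Differing sites — 2:T/A; 3:A/T; 5:T/A; 10:T/C; 11:G/A; 13:A/G; 15:A/T; 21:T/G; 26:T/C; 27:C/T; 31:A/G; 32:A/G; 37:G/C; 40:G/A.
p = 14/44 = 0.318182.
d = −0.75 · ln(1 − (4/3)·0.318182) = −0.75 · ln(0.575757) = −0.75 · (-0.552070) = 0.4141.

0.4141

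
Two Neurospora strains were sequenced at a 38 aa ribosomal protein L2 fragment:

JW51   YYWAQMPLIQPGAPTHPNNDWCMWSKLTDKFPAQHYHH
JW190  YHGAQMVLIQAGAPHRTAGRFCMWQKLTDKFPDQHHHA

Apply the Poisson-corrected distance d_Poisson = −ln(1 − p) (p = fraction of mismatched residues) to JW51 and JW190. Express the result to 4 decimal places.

Mismatches occur at site 2 (Y/H), site 3 (W/G), site 7 (P/V), site 11 (P/A), site 15 (T/H), site 16 (H/R), site 17 (P/T), site 18 (N/A), site 19 (N/G), site 20 (D/R), site 21 (W/F), site 25 (S/Q), site 33 (A/D), site 36 (Y/H), site 38 (H/A).
p = 15/38 = 0.394737.
d = −ln(1 − 0.394737) = −ln(0.605263) = 0.5021.

0.5021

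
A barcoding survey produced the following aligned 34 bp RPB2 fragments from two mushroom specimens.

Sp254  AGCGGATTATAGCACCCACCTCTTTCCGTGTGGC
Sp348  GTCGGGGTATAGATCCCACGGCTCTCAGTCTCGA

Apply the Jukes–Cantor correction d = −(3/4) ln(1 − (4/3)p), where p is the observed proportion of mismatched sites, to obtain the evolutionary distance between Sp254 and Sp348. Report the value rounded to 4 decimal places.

Differing sites — 1:A/G; 2:G/T; 6:A/G; 7:T/G; 13:C/A; 14:A/T; 20:C/G; 21:T/G; 24:T/C; 27:C/A; 30:G/C; 32:G/C; 34:C/A.
p = 13/34 = 0.382353.
d = −0.75 · ln(1 − (4/3)·0.382353) = −0.75 · ln(0.490196) = −0.75 · (-0.712950) = 0.5347.

0.5347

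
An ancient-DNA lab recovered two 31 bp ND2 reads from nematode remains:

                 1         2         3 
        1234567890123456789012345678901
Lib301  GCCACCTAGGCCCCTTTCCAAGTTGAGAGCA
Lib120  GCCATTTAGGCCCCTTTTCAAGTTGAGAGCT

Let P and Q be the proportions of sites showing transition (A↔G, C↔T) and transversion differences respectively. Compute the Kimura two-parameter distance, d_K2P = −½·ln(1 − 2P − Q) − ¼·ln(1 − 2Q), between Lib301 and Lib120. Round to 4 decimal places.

The sequences differ at positions 5 (C/T, transition), 6 (C/T, transition), 18 (C/T, transition), 31 (A/T, transversion).
Of the 4 differences, 3 transitions and 1 transversion over 31 sites: P = 3/31 = 0.096774, Q = 1/31 = 0.032258.
d = −0.5·ln(0.774194) − 0.25·ln(0.935484) = −0.5·(-0.255933) − 0.25·(-0.066691) = 0.1446.

0.1446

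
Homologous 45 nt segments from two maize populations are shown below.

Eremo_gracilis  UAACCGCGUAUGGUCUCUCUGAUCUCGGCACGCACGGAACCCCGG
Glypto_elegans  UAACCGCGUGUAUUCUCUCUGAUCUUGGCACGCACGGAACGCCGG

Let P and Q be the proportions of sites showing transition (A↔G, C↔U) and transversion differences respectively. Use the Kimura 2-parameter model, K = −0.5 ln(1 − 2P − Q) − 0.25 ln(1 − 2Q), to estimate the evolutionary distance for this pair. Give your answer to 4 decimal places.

0.1211

Mismatches occur at site 10 (A↔G, transition), site 12 (G↔A, transition), site 13 (G↔U, transversion), site 26 (C↔U, transition), site 41 (C↔G, transversion).
Of the 5 differences, 3 transitions and 2 transversions over 45 sites: P = 3/45 = 0.066667, Q = 2/45 = 0.044444.
d = −0.5·ln(0.822222) − 0.25·ln(0.911112) = −0.5·(-0.195745) − 0.25·(-0.093089) = 0.1211.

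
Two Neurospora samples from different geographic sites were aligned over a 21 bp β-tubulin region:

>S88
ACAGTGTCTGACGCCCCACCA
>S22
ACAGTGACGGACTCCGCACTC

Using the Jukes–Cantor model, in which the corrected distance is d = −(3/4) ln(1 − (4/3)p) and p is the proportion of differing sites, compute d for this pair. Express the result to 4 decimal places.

Differing sites — 7:T/A; 9:T/G; 13:G/T; 16:C/G; 20:C/T; 21:A/C.
p = 6/21 = 0.285714.
d = −0.75 · ln(1 − (4/3)·0.285714) = −0.75 · ln(0.619048) = −0.75 · (-0.479572) = 0.3597.

0.3597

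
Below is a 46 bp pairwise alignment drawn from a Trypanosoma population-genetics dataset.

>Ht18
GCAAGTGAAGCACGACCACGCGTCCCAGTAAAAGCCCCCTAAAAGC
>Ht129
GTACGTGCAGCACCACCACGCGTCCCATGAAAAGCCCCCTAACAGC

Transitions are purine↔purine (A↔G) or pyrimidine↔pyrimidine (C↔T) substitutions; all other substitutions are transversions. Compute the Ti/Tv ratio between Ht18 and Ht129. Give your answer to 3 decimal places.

0.167

Mismatches occur at site 2 (C→T, transition), site 4 (A→C, transversion), site 8 (A→C, transversion), site 14 (G→C, transversion), site 28 (G→T, transversion), site 29 (T→G, transversion), site 43 (A→C, transversion).
Of the 7 differences, 1 transition and 6 transversions, so Ti/Tv = 1/6 = 0.167.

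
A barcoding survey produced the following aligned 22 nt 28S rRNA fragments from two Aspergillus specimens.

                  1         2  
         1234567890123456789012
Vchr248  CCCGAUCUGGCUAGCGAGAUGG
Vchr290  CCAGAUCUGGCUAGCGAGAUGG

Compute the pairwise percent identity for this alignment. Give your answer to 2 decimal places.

Differing sites — 3:C/A.
21 of the 22 sites match, so the percent identity is 21/22 × 100 = 95.45%.

95.45%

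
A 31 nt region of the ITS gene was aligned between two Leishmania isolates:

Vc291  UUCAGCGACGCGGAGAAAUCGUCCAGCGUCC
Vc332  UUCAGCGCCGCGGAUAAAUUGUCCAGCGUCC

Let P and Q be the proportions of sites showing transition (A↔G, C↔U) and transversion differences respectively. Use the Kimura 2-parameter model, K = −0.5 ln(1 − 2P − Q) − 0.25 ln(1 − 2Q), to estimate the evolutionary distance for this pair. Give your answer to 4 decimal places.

0.1036

Differing sites — 8:A/C (Tv); 15:G/U (Tv); 20:C/U (Ti).
Of the 3 differences, 1 transition and 2 transversions over 31 sites: P = 1/31 = 0.032258, Q = 2/31 = 0.064516.
d = −0.5·ln(0.870968) − 0.25·ln(0.870968) = −0.5·(-0.138150) − 0.25·(-0.138150) = 0.1036.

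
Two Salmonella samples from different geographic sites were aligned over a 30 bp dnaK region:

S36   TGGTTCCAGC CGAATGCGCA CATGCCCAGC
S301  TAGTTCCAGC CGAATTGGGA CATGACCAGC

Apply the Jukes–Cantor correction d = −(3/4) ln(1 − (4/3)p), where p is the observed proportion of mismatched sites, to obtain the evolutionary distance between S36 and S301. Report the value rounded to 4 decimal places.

Mismatches occur at site 2 (G→A), site 16 (G→T), site 17 (C→G), site 19 (C→G), site 25 (C→A).
p = 5/30 = 0.166667.
d = −0.75 · ln(1 − (4/3)·0.166667) = −0.75 · ln(0.777777) = −0.75 · (-0.251315) = 0.1885.

0.1885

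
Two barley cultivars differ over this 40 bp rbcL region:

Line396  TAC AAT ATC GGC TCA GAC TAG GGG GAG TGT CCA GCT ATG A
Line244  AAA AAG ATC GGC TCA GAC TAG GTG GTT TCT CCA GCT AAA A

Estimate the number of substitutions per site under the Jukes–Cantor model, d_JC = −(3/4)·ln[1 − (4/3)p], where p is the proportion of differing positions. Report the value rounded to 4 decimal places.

Mismatches occur at site 1 (T→A), site 3 (C→A), site 6 (T→G), site 23 (G→T), site 26 (A→T), site 27 (G→T), site 29 (G→C), site 38 (T→A), site 39 (G→A).
p = 9/40 = 0.225000.
d = −0.75 · ln(1 − (4/3)·0.225000) = −0.75 · ln(0.700000) = −0.75 · (-0.356675) = 0.2675.

0.2675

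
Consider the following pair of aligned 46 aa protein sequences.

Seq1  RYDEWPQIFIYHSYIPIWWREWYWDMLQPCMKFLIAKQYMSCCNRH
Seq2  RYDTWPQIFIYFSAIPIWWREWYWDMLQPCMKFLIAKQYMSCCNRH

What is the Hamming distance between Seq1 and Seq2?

Mismatches occur at site 4 (E/T), site 12 (H/F), site 14 (Y/A).
That gives 3 mismatches out of 46 aligned sites, so the Hamming distance is 3.

3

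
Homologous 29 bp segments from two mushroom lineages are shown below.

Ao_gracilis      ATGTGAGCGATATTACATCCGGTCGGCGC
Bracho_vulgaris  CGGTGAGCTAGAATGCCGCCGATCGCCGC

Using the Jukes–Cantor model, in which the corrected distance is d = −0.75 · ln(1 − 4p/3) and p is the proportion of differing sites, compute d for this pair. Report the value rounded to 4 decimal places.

The sequences differ at positions 1 (A/C), 2 (T/G), 9 (G/T), 11 (T/G), 13 (T/A), 15 (A/G), 17 (A/C), 18 (T/G), 22 (G/A), 26 (G/C).
p = 10/29 = 0.344828.
d = −0.75 · ln(1 − (4/3)·0.344828) = −0.75 · ln(0.540229) = −0.75 · (-0.615762) = 0.4618.

0.4618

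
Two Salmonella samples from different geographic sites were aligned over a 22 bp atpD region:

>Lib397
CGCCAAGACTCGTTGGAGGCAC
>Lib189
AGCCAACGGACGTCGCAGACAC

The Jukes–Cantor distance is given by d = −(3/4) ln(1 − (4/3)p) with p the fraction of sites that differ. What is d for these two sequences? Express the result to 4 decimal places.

Mismatches occur at site 1 (C→A), site 7 (G→C), site 8 (A→G), site 9 (C→G), site 10 (T→A), site 14 (T→C), site 16 (G→C), site 19 (G→A).
p = 8/22 = 0.363636.
d = −0.75 · ln(1 − (4/3)·0.363636) = −0.75 · ln(0.515152) = −0.75 · (-0.663293) = 0.4975.

0.4975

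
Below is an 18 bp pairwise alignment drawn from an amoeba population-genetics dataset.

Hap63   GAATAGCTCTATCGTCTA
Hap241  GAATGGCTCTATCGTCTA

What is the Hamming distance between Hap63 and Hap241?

1

Differing sites — 5:A/G.
That gives 1 mismatch out of 18 aligned sites, so the Hamming distance is 1.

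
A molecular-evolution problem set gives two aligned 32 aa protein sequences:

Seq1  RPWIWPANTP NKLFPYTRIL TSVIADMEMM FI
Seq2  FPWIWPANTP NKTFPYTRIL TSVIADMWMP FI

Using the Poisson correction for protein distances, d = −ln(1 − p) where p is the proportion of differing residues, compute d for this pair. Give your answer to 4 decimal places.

Differing sites — 1:R/F; 13:L/T; 28:E/W; 30:M/P.
p = 4/32 = 0.125000.
d = −ln(1 − 0.125000) = −ln(0.875000) = 0.1335.

0.1335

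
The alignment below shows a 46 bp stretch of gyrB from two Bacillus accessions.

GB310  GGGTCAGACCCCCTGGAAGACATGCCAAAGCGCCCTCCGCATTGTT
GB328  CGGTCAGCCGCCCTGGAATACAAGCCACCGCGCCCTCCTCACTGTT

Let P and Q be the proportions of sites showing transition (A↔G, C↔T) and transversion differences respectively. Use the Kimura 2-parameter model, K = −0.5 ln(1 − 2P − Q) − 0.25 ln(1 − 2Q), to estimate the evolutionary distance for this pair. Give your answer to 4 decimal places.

0.2294

Differing sites — 1:G/C (Tv); 8:A/C (Tv); 10:C/G (Tv); 19:G/T (Tv); 23:T/A (Tv); 28:A/C (Tv); 29:A/C (Tv); 39:G/T (Tv); 42:T/C (Ti).
Of the 9 differences, 1 transition and 8 transversions over 46 sites: P = 1/46 = 0.021739, Q = 8/46 = 0.173913.
d = −0.5·ln(0.782609) − 0.25·ln(0.652174) = −0.5·(-0.245122) − 0.25·(-0.427444) = 0.2294.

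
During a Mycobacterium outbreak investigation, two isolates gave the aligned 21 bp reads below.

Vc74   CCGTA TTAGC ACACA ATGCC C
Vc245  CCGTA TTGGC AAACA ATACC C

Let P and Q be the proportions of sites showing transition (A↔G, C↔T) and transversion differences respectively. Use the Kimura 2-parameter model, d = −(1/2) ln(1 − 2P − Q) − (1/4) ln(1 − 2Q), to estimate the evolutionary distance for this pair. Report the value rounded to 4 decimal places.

The sequences differ at positions 8 (A/G, transition), 12 (C/A, transversion), 18 (G/A, transition).
Of the 3 differences, 2 transitions and 1 transversion over 21 sites: P = 2/21 = 0.095238, Q = 1/21 = 0.047619.
d = −0.5·ln(0.761905) − 0.25·ln(0.904762) = −0.5·(-0.271933) − 0.25·(-0.100083) = 0.1610.

0.1610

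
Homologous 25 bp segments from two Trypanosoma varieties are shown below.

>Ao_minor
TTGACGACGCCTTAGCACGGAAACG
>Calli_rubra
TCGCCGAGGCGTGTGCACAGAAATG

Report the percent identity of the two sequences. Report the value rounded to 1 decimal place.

Differing sites — 2:T/C; 4:A/C; 8:C/G; 11:C/G; 13:T/G; 14:A/T; 19:G/A; 24:C/T.
17 of the 25 sites match, so the percent identity is 17/25 × 100 = 68.0%.

68.0%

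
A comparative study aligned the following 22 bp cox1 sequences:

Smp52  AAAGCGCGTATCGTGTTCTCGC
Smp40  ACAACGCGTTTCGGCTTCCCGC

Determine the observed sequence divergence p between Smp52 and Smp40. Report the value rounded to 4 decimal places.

Differing sites — 2:A/C; 4:G/A; 10:A/T; 14:T/G; 15:G/C; 19:T/C.
There are 6 differences over 22 sites, so p = 6/22 = 0.2727.

0.2727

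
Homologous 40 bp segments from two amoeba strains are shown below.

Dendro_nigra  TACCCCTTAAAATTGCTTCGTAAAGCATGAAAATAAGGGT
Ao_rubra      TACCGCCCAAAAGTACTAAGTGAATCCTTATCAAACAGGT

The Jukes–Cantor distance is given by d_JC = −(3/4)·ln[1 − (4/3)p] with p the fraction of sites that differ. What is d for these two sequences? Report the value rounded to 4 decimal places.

Differing sites — 5:C/G; 7:T/C; 8:T/C; 13:T/G; 15:G/A; 18:T/A; 19:C/A; 22:A/G; 25:G/T; 27:A/C; 29:G/T; 31:A/T; 32:A/C; 34:T/A; 36:A/C; 37:G/A.
p = 16/40 = 0.400000.
d = −0.75 · ln(1 − (4/3)·0.400000) = −0.75 · ln(0.466667) = −0.75 · (-0.762139) = 0.5716.

0.5716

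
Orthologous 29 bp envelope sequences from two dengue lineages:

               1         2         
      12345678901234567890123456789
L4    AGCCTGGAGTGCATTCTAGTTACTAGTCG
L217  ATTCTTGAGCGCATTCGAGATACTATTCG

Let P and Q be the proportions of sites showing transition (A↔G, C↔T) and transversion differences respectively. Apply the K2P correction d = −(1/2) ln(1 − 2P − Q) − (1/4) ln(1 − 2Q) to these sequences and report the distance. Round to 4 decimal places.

Differing sites — 2:G/T (Tv); 3:C/T (Ti); 6:G/T (Tv); 10:T/C (Ti); 17:T/G (Tv); 20:T/A (Tv); 26:G/T (Tv).
Of the 7 differences, 2 transitions and 5 transversions over 29 sites: P = 2/29 = 0.068966, Q = 5/29 = 0.172414.
d = −0.5·ln(0.689654) − 0.25·ln(0.655172) = −0.5·(-0.371565) − 0.25·(-0.422857) = 0.2915.

0.2915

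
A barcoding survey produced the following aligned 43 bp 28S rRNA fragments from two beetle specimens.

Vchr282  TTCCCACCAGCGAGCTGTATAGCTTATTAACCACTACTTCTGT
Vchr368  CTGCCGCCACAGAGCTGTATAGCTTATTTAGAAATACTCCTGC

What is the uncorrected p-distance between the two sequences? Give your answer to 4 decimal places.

The sequences differ at positions 1 (T/C), 3 (C/G), 6 (A/G), 10 (G/C), 11 (C/A), 29 (A/T), 31 (C/G), 32 (C/A), 34 (C/A), 39 (T/C), 43 (T/C).
There are 11 differences over 43 sites, so p = 11/43 = 0.2558.

0.2558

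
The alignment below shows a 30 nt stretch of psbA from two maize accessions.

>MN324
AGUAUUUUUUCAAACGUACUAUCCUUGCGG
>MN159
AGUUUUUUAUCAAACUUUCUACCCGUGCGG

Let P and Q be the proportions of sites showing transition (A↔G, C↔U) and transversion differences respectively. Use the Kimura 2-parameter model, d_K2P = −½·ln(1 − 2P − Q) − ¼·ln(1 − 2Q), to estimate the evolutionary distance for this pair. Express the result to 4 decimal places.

Mismatches occur at site 4 (A/U, transversion), site 9 (U/A, transversion), site 16 (G/U, transversion), site 18 (A/U, transversion), site 22 (U/C, transition), site 25 (U/G, transversion).
Of the 6 differences, 1 transition and 5 transversions over 30 sites: P = 1/30 = 0.033333, Q = 5/30 = 0.166667.
d = −0.5·ln(0.766667) − 0.25·ln(0.666666) = −0.5·(-0.265703) − 0.25·(-0.405466) = 0.2342.

0.2342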